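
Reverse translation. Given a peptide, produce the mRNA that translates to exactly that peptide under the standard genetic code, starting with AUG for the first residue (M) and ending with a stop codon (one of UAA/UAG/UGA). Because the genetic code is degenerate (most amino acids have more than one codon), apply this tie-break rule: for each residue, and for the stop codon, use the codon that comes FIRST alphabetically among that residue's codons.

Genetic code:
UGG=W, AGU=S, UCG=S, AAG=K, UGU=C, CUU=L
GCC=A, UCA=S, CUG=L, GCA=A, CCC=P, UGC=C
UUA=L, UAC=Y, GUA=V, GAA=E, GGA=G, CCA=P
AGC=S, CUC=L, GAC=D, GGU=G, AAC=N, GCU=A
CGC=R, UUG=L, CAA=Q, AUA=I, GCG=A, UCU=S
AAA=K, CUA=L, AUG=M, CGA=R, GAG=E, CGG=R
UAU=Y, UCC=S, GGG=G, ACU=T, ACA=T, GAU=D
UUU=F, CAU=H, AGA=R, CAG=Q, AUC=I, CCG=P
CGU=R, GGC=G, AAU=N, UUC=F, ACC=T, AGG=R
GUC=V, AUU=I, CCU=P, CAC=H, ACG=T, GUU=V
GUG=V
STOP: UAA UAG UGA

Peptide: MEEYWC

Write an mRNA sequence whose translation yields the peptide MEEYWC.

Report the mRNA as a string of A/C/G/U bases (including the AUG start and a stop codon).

residue 1: M -> AUG (start codon)
residue 2: E codons sorted = GAA,GAG -> pick first = GAA
residue 3: E codons sorted = GAA,GAG -> pick first = GAA
residue 4: Y codons sorted = UAC,UAU -> pick first = UAC
residue 5: W -> UGG (only codon)
residue 6: C codons sorted = UGC,UGU -> pick first = UGC
terminator: stop codons sorted = UAA,UAG,UGA -> pick first = UAA

Answer: mRNA: AUGGAAGAAUACUGGUGCUAA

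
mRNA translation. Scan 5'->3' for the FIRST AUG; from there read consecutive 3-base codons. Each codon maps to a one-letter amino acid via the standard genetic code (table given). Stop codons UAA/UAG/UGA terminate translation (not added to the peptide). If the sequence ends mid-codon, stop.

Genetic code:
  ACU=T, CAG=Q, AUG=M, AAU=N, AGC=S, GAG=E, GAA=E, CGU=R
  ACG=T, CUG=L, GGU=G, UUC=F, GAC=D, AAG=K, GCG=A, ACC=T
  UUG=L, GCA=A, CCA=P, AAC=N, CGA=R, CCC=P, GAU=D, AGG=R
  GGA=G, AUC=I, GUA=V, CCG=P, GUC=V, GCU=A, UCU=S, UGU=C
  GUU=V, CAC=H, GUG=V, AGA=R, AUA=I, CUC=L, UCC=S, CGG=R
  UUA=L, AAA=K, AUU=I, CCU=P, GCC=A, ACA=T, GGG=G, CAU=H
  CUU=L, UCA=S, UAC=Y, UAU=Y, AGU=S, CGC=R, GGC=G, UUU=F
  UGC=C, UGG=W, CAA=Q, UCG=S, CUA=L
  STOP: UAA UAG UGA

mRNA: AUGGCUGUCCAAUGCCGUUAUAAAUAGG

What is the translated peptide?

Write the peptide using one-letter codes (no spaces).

Answer: MAVQCRYK

Derivation:
start AUG at pos 0
pos 0: AUG -> M; peptide=M
pos 3: GCU -> A; peptide=MA
pos 6: GUC -> V; peptide=MAV
pos 9: CAA -> Q; peptide=MAVQ
pos 12: UGC -> C; peptide=MAVQC
pos 15: CGU -> R; peptide=MAVQCR
pos 18: UAU -> Y; peptide=MAVQCRY
pos 21: AAA -> K; peptide=MAVQCRYK
pos 24: UAG -> STOP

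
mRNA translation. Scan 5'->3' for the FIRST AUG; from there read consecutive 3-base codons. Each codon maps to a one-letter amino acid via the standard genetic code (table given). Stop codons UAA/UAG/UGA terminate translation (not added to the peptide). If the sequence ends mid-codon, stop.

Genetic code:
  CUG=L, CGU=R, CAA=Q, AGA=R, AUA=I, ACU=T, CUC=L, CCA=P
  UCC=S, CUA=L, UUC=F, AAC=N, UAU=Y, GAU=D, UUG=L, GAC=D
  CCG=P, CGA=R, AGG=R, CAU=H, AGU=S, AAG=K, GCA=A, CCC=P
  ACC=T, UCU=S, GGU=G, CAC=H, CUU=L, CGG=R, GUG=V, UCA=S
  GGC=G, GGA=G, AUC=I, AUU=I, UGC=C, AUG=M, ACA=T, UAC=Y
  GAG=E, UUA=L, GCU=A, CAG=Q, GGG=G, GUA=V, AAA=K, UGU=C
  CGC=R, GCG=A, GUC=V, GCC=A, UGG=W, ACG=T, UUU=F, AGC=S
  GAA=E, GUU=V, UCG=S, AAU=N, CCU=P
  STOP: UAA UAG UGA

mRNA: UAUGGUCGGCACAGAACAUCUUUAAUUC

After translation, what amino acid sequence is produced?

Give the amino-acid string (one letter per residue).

Answer: MVGTEHL

Derivation:
start AUG at pos 1
pos 1: AUG -> M; peptide=M
pos 4: GUC -> V; peptide=MV
pos 7: GGC -> G; peptide=MVG
pos 10: ACA -> T; peptide=MVGT
pos 13: GAA -> E; peptide=MVGTE
pos 16: CAU -> H; peptide=MVGTEH
pos 19: CUU -> L; peptide=MVGTEHL
pos 22: UAA -> STOP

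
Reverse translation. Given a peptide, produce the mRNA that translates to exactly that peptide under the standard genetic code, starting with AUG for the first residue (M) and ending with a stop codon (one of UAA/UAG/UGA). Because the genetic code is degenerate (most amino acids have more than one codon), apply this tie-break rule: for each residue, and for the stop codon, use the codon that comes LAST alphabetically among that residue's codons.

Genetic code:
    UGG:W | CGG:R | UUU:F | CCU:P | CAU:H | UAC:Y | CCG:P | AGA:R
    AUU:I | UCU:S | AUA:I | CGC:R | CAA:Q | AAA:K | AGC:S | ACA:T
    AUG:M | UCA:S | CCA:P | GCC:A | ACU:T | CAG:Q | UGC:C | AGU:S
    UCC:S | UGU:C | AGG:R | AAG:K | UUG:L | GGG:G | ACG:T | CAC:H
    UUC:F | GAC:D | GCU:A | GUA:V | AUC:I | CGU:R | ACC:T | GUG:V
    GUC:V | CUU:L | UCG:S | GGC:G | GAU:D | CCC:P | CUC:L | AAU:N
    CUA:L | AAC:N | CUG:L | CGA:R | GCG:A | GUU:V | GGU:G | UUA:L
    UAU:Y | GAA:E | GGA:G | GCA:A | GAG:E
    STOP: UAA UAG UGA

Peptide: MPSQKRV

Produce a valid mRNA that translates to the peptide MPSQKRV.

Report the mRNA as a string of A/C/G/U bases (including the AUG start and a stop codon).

Answer: mRNA: AUGCCUUCUCAGAAGCGUGUUUGA

Derivation:
residue 1: M -> AUG (start codon)
residue 2: P codons sorted = CCA,CCC,CCG,CCU -> pick last = CCU
residue 3: S codons sorted = AGC,AGU,UCA,UCC,UCG,UCU -> pick last = UCU
residue 4: Q codons sorted = CAA,CAG -> pick last = CAG
residue 5: K codons sorted = AAA,AAG -> pick last = AAG
residue 6: R codons sorted = AGA,AGG,CGA,CGC,CGG,CGU -> pick last = CGU
residue 7: V codons sorted = GUA,GUC,GUG,GUU -> pick last = GUU
terminator: stop codons sorted = UAA,UAG,UGA -> pick last = UGA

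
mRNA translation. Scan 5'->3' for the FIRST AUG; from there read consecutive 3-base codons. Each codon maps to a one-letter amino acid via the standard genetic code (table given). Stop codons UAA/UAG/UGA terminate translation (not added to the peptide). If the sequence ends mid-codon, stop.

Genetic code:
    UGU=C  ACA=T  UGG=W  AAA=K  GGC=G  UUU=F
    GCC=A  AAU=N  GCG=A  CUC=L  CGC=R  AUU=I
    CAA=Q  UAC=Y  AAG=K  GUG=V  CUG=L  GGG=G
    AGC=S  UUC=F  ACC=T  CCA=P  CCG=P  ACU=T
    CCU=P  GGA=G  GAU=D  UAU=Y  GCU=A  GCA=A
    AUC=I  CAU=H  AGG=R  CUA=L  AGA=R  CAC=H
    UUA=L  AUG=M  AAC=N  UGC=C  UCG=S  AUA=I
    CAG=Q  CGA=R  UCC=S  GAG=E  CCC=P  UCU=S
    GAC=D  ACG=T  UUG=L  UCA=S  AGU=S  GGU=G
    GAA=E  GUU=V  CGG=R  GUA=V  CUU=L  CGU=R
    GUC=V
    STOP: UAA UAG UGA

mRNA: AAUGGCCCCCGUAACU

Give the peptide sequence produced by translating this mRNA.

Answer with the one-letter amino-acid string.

start AUG at pos 1
pos 1: AUG -> M; peptide=M
pos 4: GCC -> A; peptide=MA
pos 7: CCC -> P; peptide=MAP
pos 10: GUA -> V; peptide=MAPV
pos 13: ACU -> T; peptide=MAPVT
pos 16: only 0 nt remain (<3), stop (end of mRNA)

Answer: MAPVT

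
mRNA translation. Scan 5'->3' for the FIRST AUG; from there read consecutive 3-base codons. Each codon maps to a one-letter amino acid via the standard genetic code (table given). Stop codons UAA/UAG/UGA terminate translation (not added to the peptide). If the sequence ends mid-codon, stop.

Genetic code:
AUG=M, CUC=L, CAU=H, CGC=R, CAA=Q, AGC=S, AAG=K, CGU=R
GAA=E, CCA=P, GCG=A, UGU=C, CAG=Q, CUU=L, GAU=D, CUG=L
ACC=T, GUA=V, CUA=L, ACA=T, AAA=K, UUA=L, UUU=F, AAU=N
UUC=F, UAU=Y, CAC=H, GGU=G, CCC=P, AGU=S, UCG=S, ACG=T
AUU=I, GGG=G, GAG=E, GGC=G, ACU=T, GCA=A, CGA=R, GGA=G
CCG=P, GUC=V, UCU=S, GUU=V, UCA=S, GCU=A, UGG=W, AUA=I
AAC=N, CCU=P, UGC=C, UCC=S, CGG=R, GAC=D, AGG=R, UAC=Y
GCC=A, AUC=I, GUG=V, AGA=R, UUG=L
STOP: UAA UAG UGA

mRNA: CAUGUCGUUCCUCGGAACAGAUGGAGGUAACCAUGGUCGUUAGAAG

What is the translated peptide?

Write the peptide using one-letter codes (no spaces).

Answer: MSFLGTDGGNHGR

Derivation:
start AUG at pos 1
pos 1: AUG -> M; peptide=M
pos 4: UCG -> S; peptide=MS
pos 7: UUC -> F; peptide=MSF
pos 10: CUC -> L; peptide=MSFL
pos 13: GGA -> G; peptide=MSFLG
pos 16: ACA -> T; peptide=MSFLGT
pos 19: GAU -> D; peptide=MSFLGTD
pos 22: GGA -> G; peptide=MSFLGTDG
pos 25: GGU -> G; peptide=MSFLGTDGG
pos 28: AAC -> N; peptide=MSFLGTDGGN
pos 31: CAU -> H; peptide=MSFLGTDGGNH
pos 34: GGU -> G; peptide=MSFLGTDGGNHG
pos 37: CGU -> R; peptide=MSFLGTDGGNHGR
pos 40: UAG -> STOP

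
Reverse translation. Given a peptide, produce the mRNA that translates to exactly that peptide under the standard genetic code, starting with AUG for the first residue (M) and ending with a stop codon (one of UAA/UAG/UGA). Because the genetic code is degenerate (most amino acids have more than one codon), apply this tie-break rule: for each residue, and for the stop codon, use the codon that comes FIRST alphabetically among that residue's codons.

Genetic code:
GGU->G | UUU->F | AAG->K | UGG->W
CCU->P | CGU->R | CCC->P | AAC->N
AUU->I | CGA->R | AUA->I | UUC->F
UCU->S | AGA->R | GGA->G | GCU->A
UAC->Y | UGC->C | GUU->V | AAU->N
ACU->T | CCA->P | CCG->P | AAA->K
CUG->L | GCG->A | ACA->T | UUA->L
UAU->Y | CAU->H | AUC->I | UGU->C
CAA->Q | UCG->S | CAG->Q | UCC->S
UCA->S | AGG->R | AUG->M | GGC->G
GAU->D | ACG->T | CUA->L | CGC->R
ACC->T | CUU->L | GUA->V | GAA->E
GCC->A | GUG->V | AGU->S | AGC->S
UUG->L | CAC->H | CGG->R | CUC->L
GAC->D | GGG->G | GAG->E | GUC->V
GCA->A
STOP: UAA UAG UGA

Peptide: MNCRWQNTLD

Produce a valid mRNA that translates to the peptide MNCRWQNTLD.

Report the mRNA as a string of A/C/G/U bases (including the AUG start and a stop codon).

residue 1: M -> AUG (start codon)
residue 2: N codons sorted = AAC,AAU -> pick first = AAC
residue 3: C codons sorted = UGC,UGU -> pick first = UGC
residue 4: R codons sorted = AGA,AGG,CGA,CGC,CGG,CGU -> pick first = AGA
residue 5: W -> UGG (only codon)
residue 6: Q codons sorted = CAA,CAG -> pick first = CAA
residue 7: N codons sorted = AAC,AAU -> pick first = AAC
residue 8: T codons sorted = ACA,ACC,ACG,ACU -> pick first = ACA
residue 9: L codons sorted = CUA,CUC,CUG,CUU,UUA,UUG -> pick first = CUA
residue 10: D codons sorted = GAC,GAU -> pick first = GAC
terminator: stop codons sorted = UAA,UAG,UGA -> pick first = UAA

Answer: mRNA: AUGAACUGCAGAUGGCAAAACACACUAGACUAA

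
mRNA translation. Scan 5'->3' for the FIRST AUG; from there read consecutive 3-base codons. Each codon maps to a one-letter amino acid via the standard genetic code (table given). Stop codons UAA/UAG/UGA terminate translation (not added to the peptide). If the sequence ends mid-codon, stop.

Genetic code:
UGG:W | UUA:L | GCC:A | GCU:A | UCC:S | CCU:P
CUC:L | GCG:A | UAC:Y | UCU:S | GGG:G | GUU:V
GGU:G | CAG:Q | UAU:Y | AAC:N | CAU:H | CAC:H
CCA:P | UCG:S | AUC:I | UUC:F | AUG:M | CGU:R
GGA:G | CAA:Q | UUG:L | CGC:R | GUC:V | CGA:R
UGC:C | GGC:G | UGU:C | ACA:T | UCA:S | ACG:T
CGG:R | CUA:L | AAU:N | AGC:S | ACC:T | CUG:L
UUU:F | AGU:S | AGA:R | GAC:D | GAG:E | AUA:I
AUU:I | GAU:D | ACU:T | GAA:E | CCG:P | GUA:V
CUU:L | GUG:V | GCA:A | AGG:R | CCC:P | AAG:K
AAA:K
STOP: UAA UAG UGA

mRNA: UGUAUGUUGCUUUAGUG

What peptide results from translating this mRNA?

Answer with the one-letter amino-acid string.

Answer: MLL

Derivation:
start AUG at pos 3
pos 3: AUG -> M; peptide=M
pos 6: UUG -> L; peptide=ML
pos 9: CUU -> L; peptide=MLL
pos 12: UAG -> STOP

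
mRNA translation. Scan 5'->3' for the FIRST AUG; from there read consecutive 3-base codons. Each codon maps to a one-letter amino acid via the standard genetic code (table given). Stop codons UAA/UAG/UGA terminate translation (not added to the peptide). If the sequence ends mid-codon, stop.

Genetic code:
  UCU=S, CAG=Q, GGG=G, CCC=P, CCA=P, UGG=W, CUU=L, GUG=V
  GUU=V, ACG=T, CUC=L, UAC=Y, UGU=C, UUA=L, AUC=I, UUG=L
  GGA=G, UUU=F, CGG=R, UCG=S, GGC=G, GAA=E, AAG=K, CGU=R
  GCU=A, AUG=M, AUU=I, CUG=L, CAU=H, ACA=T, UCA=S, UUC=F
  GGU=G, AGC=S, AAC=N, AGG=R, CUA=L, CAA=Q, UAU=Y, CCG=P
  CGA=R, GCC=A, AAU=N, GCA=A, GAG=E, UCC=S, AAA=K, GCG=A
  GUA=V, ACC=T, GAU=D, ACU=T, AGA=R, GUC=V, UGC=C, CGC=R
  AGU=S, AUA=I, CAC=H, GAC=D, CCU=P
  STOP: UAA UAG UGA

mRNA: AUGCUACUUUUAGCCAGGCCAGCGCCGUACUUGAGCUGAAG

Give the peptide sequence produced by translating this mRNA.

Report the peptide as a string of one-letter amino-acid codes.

start AUG at pos 0
pos 0: AUG -> M; peptide=M
pos 3: CUA -> L; peptide=ML
pos 6: CUU -> L; peptide=MLL
pos 9: UUA -> L; peptide=MLLL
pos 12: GCC -> A; peptide=MLLLA
pos 15: AGG -> R; peptide=MLLLAR
pos 18: CCA -> P; peptide=MLLLARP
pos 21: GCG -> A; peptide=MLLLARPA
pos 24: CCG -> P; peptide=MLLLARPAP
pos 27: UAC -> Y; peptide=MLLLARPAPY
pos 30: UUG -> L; peptide=MLLLARPAPYL
pos 33: AGC -> S; peptide=MLLLARPAPYLS
pos 36: UGA -> STOP

Answer: MLLLARPAPYLS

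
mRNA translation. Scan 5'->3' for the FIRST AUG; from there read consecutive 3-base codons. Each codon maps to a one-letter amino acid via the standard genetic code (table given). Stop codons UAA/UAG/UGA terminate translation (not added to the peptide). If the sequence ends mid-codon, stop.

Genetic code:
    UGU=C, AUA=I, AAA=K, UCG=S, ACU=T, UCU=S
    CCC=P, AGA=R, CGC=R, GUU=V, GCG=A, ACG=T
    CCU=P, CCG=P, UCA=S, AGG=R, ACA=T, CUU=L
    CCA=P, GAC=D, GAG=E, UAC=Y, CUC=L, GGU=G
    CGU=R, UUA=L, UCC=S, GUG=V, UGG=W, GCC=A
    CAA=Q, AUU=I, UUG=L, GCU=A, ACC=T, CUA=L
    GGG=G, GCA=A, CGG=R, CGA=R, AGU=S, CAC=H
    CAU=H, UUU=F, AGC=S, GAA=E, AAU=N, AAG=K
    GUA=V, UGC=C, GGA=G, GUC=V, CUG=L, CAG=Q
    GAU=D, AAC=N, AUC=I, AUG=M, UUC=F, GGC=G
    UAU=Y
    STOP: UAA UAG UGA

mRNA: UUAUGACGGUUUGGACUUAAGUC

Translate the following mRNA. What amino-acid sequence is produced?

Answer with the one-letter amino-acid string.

start AUG at pos 2
pos 2: AUG -> M; peptide=M
pos 5: ACG -> T; peptide=MT
pos 8: GUU -> V; peptide=MTV
pos 11: UGG -> W; peptide=MTVW
pos 14: ACU -> T; peptide=MTVWT
pos 17: UAA -> STOP

Answer: MTVWT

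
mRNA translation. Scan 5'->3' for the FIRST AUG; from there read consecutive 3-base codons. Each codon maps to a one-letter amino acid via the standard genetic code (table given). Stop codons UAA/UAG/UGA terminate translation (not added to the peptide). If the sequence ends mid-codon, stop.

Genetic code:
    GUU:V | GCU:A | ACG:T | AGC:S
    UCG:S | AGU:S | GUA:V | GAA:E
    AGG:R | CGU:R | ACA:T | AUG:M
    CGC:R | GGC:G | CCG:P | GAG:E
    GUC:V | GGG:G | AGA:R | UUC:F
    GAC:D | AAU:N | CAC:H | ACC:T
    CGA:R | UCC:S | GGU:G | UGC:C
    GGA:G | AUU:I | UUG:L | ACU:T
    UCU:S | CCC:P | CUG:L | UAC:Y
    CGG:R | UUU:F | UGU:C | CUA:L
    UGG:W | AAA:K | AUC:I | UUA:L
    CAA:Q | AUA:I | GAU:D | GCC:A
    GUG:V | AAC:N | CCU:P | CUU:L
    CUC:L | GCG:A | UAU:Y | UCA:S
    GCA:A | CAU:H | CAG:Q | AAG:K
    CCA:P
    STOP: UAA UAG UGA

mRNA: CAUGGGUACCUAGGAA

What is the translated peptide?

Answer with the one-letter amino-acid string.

Answer: MGT

Derivation:
start AUG at pos 1
pos 1: AUG -> M; peptide=M
pos 4: GGU -> G; peptide=MG
pos 7: ACC -> T; peptide=MGT
pos 10: UAG -> STOP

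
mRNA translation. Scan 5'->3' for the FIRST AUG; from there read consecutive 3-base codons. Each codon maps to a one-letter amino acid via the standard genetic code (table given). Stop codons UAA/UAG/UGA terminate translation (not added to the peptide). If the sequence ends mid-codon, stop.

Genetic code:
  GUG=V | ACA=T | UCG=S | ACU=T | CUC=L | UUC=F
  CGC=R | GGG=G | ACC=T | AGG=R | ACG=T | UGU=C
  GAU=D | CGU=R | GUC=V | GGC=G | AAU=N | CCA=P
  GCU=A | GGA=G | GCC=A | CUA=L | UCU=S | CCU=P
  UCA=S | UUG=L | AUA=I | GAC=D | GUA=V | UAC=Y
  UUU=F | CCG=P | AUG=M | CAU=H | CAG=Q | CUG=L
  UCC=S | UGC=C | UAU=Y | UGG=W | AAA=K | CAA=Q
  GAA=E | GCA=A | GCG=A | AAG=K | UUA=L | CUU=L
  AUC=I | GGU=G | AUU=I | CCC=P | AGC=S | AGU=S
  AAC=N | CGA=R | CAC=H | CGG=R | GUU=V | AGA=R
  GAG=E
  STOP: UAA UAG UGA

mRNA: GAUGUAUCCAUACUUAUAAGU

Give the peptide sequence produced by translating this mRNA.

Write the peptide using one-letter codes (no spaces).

start AUG at pos 1
pos 1: AUG -> M; peptide=M
pos 4: UAU -> Y; peptide=MY
pos 7: CCA -> P; peptide=MYP
pos 10: UAC -> Y; peptide=MYPY
pos 13: UUA -> L; peptide=MYPYL
pos 16: UAA -> STOP

Answer: MYPYL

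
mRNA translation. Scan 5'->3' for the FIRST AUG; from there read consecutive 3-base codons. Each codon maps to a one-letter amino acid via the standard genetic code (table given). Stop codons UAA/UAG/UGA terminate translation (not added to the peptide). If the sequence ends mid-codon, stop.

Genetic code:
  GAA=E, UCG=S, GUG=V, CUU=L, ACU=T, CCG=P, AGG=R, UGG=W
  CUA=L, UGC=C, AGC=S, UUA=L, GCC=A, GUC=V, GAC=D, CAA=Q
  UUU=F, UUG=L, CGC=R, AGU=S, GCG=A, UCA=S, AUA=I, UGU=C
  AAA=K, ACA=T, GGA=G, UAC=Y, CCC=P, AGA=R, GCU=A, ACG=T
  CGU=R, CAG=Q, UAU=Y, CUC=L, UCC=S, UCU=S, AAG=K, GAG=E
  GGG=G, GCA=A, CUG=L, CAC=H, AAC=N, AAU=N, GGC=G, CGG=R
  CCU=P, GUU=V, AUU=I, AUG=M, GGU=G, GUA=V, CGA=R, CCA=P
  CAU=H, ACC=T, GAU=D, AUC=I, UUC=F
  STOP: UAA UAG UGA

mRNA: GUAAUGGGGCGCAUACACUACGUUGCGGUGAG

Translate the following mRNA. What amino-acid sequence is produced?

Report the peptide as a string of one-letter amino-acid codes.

Answer: MGRIHYVAV

Derivation:
start AUG at pos 3
pos 3: AUG -> M; peptide=M
pos 6: GGG -> G; peptide=MG
pos 9: CGC -> R; peptide=MGR
pos 12: AUA -> I; peptide=MGRI
pos 15: CAC -> H; peptide=MGRIH
pos 18: UAC -> Y; peptide=MGRIHY
pos 21: GUU -> V; peptide=MGRIHYV
pos 24: GCG -> A; peptide=MGRIHYVA
pos 27: GUG -> V; peptide=MGRIHYVAV
pos 30: only 2 nt remain (<3), stop (end of mRNA)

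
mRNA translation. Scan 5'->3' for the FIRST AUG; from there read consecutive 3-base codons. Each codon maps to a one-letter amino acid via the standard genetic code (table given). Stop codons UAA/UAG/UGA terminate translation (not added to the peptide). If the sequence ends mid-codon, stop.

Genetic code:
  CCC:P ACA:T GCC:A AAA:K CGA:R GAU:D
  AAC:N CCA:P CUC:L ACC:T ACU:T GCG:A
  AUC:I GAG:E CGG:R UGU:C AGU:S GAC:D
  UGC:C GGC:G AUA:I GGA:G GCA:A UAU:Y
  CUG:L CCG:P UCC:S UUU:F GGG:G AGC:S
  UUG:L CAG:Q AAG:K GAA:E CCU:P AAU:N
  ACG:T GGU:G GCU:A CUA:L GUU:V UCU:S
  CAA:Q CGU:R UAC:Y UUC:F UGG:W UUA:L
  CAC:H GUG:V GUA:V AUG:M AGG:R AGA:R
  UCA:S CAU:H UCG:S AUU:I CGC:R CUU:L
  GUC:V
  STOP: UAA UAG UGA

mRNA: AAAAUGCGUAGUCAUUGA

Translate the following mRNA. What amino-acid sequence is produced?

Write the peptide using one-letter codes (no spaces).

Answer: MRSH

Derivation:
start AUG at pos 3
pos 3: AUG -> M; peptide=M
pos 6: CGU -> R; peptide=MR
pos 9: AGU -> S; peptide=MRS
pos 12: CAU -> H; peptide=MRSH
pos 15: UGA -> STOP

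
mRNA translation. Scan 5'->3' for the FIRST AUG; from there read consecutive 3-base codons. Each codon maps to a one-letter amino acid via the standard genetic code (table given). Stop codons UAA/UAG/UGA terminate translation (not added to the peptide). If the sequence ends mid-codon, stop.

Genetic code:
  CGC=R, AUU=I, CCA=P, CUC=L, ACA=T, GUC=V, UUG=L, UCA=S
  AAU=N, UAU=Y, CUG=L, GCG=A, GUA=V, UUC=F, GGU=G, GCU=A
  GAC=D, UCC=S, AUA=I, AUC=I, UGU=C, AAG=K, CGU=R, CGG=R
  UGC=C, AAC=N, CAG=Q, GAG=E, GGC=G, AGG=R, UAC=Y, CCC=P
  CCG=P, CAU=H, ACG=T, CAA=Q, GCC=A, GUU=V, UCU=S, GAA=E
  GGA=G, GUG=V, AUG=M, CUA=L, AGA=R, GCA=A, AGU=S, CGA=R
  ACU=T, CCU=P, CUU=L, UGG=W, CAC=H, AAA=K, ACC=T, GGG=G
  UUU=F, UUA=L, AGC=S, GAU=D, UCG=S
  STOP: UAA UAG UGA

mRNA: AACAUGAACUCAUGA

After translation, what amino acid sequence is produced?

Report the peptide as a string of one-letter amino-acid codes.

start AUG at pos 3
pos 3: AUG -> M; peptide=M
pos 6: AAC -> N; peptide=MN
pos 9: UCA -> S; peptide=MNS
pos 12: UGA -> STOP

Answer: MNS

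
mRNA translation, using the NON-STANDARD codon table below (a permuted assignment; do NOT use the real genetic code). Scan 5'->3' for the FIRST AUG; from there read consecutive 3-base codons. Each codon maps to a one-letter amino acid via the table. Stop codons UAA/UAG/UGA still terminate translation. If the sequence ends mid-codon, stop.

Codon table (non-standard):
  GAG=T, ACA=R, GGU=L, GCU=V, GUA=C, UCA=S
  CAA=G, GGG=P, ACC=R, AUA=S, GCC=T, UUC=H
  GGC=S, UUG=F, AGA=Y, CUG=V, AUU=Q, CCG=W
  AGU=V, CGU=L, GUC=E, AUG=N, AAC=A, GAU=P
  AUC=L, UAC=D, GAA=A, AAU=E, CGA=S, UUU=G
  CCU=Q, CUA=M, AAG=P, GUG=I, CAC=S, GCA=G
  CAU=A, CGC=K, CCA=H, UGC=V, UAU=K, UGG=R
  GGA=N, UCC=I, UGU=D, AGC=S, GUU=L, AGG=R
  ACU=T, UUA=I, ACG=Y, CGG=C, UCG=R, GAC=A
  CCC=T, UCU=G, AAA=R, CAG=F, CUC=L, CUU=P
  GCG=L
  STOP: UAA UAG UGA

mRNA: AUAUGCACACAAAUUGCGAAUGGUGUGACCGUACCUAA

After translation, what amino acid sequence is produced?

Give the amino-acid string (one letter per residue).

Answer: NSREVARDALR

Derivation:
start AUG at pos 2
pos 2: AUG -> N; peptide=N
pos 5: CAC -> S; peptide=NS
pos 8: ACA -> R; peptide=NSR
pos 11: AAU -> E; peptide=NSRE
pos 14: UGC -> V; peptide=NSREV
pos 17: GAA -> A; peptide=NSREVA
pos 20: UGG -> R; peptide=NSREVAR
pos 23: UGU -> D; peptide=NSREVARD
pos 26: GAC -> A; peptide=NSREVARDA
pos 29: CGU -> L; peptide=NSREVARDAL
pos 32: ACC -> R; peptide=NSREVARDALR
pos 35: UAA -> STOP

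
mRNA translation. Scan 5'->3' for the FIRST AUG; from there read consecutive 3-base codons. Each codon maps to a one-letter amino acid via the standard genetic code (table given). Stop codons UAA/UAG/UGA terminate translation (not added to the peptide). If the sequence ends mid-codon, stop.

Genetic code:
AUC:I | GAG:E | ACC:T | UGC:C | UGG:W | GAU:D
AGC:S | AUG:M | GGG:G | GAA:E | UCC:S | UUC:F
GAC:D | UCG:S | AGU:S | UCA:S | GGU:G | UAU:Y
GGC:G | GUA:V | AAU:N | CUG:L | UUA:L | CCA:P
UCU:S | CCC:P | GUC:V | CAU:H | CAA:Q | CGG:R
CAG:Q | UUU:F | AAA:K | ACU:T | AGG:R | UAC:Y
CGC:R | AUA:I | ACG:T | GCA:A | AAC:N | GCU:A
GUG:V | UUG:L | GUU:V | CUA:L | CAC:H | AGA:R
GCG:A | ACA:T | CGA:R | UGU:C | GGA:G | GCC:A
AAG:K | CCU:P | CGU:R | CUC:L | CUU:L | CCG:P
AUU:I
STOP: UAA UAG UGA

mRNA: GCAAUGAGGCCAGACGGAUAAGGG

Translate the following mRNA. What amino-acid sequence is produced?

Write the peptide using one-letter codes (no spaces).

start AUG at pos 3
pos 3: AUG -> M; peptide=M
pos 6: AGG -> R; peptide=MR
pos 9: CCA -> P; peptide=MRP
pos 12: GAC -> D; peptide=MRPD
pos 15: GGA -> G; peptide=MRPDG
pos 18: UAA -> STOP

Answer: MRPDG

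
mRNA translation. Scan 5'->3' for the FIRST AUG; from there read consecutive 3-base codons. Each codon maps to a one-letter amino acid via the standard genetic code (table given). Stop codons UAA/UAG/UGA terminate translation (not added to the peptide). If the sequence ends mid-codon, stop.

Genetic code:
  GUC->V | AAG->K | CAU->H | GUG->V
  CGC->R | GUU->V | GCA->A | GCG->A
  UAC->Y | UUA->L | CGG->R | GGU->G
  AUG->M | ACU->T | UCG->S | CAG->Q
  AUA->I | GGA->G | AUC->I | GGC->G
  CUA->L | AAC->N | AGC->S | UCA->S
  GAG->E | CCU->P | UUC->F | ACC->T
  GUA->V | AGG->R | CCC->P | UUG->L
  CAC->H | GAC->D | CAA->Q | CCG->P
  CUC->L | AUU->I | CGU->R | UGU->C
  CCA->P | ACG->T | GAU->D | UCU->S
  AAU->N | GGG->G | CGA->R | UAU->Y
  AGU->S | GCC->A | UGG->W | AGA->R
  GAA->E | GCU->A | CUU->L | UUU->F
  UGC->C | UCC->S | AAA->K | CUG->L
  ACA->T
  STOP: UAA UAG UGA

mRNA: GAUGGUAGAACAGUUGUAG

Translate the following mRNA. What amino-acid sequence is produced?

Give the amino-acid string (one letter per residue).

Answer: MVEQL

Derivation:
start AUG at pos 1
pos 1: AUG -> M; peptide=M
pos 4: GUA -> V; peptide=MV
pos 7: GAA -> E; peptide=MVE
pos 10: CAG -> Q; peptide=MVEQ
pos 13: UUG -> L; peptide=MVEQL
pos 16: UAG -> STOP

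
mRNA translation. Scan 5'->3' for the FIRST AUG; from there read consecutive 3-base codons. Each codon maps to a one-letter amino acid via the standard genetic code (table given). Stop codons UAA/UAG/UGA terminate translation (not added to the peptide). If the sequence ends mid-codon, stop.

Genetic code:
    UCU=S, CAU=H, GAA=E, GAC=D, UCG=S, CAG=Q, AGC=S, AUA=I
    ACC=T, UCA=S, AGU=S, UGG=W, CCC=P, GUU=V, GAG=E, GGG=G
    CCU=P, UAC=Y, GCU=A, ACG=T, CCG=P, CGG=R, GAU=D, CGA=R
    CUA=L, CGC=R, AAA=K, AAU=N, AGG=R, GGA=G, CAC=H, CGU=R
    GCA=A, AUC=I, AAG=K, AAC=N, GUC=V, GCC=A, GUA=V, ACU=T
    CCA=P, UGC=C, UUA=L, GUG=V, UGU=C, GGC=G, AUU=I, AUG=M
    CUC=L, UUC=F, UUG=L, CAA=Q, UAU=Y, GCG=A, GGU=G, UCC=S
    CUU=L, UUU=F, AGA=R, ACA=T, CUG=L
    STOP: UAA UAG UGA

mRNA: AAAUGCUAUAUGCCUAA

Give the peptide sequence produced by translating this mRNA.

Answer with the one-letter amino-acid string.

start AUG at pos 2
pos 2: AUG -> M; peptide=M
pos 5: CUA -> L; peptide=ML
pos 8: UAU -> Y; peptide=MLY
pos 11: GCC -> A; peptide=MLYA
pos 14: UAA -> STOP

Answer: MLYA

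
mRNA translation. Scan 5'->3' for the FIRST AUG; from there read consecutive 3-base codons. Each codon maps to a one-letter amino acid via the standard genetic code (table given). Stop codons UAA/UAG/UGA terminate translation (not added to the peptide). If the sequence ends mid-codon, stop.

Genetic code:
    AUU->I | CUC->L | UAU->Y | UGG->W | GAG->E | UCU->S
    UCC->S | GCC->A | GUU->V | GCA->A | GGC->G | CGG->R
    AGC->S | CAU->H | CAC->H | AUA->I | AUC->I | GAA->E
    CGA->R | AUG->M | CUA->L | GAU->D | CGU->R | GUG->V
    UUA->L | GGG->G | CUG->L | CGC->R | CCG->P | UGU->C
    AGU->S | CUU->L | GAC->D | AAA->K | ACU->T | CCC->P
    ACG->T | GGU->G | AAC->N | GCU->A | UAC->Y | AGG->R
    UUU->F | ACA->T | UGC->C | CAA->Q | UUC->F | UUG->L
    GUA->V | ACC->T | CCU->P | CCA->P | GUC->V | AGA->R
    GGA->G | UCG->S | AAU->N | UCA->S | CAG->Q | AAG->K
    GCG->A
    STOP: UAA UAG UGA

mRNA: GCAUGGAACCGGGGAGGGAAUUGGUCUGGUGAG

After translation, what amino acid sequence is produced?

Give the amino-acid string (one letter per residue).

start AUG at pos 2
pos 2: AUG -> M; peptide=M
pos 5: GAA -> E; peptide=ME
pos 8: CCG -> P; peptide=MEP
pos 11: GGG -> G; peptide=MEPG
pos 14: AGG -> R; peptide=MEPGR
pos 17: GAA -> E; peptide=MEPGRE
pos 20: UUG -> L; peptide=MEPGREL
pos 23: GUC -> V; peptide=MEPGRELV
pos 26: UGG -> W; peptide=MEPGRELVW
pos 29: UGA -> STOP

Answer: MEPGRELVW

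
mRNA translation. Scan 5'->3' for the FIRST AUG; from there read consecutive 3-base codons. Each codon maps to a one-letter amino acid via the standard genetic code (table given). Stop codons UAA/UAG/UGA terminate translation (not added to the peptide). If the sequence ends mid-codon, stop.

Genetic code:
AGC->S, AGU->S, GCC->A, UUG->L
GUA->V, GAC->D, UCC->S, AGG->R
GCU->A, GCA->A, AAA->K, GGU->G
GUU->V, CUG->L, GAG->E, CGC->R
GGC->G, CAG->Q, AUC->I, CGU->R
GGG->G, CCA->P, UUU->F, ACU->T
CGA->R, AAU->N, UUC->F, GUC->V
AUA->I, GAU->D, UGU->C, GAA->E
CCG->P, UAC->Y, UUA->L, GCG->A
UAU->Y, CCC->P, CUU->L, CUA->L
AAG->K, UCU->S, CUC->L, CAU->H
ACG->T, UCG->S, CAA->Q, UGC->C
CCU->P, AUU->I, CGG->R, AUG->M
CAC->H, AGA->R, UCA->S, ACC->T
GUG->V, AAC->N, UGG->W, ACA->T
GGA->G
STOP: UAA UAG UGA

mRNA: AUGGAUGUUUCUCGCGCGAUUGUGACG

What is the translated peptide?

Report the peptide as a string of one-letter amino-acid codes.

Answer: MDVSRAIVT

Derivation:
start AUG at pos 0
pos 0: AUG -> M; peptide=M
pos 3: GAU -> D; peptide=MD
pos 6: GUU -> V; peptide=MDV
pos 9: UCU -> S; peptide=MDVS
pos 12: CGC -> R; peptide=MDVSR
pos 15: GCG -> A; peptide=MDVSRA
pos 18: AUU -> I; peptide=MDVSRAI
pos 21: GUG -> V; peptide=MDVSRAIV
pos 24: ACG -> T; peptide=MDVSRAIVT
pos 27: only 0 nt remain (<3), stop (end of mRNA)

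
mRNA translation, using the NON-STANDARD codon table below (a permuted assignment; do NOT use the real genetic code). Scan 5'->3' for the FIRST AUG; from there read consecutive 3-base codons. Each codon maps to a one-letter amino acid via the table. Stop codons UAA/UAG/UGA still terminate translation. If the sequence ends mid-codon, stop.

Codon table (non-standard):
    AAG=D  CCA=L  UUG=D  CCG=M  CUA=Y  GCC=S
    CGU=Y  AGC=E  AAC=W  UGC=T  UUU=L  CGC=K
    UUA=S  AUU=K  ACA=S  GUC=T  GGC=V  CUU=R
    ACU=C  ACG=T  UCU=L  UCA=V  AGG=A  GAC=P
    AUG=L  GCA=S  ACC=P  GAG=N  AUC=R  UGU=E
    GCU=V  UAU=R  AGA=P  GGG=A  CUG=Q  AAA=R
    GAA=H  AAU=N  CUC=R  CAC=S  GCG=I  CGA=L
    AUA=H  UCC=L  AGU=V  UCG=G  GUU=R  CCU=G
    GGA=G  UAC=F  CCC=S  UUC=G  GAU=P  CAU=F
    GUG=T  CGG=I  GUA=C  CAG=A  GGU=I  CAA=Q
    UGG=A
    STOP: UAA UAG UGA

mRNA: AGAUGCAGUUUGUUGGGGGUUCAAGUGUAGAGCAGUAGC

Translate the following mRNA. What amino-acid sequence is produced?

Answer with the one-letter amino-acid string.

Answer: LALRAIVVCNA

Derivation:
start AUG at pos 2
pos 2: AUG -> L; peptide=L
pos 5: CAG -> A; peptide=LA
pos 8: UUU -> L; peptide=LAL
pos 11: GUU -> R; peptide=LALR
pos 14: GGG -> A; peptide=LALRA
pos 17: GGU -> I; peptide=LALRAI
pos 20: UCA -> V; peptide=LALRAIV
pos 23: AGU -> V; peptide=LALRAIVV
pos 26: GUA -> C; peptide=LALRAIVVC
pos 29: GAG -> N; peptide=LALRAIVVCN
pos 32: CAG -> A; peptide=LALRAIVVCNA
pos 35: UAG -> STOP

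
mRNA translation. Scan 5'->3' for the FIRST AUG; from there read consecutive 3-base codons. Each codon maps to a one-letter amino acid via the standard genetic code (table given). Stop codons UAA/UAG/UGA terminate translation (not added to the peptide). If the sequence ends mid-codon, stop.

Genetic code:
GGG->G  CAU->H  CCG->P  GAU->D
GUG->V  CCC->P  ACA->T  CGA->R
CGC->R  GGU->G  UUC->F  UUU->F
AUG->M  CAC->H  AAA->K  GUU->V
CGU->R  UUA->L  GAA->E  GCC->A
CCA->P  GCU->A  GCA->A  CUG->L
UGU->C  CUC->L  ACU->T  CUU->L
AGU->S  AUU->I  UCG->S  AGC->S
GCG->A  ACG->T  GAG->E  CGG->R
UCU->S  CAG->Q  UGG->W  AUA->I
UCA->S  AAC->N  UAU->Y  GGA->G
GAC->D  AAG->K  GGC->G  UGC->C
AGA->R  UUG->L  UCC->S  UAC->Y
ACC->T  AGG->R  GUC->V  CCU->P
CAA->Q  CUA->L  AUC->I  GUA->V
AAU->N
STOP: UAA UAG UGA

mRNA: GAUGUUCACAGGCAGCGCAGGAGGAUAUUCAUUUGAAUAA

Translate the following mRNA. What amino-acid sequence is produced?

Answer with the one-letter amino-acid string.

start AUG at pos 1
pos 1: AUG -> M; peptide=M
pos 4: UUC -> F; peptide=MF
pos 7: ACA -> T; peptide=MFT
pos 10: GGC -> G; peptide=MFTG
pos 13: AGC -> S; peptide=MFTGS
pos 16: GCA -> A; peptide=MFTGSA
pos 19: GGA -> G; peptide=MFTGSAG
pos 22: GGA -> G; peptide=MFTGSAGG
pos 25: UAU -> Y; peptide=MFTGSAGGY
pos 28: UCA -> S; peptide=MFTGSAGGYS
pos 31: UUU -> F; peptide=MFTGSAGGYSF
pos 34: GAA -> E; peptide=MFTGSAGGYSFE
pos 37: UAA -> STOP

Answer: MFTGSAGGYSFE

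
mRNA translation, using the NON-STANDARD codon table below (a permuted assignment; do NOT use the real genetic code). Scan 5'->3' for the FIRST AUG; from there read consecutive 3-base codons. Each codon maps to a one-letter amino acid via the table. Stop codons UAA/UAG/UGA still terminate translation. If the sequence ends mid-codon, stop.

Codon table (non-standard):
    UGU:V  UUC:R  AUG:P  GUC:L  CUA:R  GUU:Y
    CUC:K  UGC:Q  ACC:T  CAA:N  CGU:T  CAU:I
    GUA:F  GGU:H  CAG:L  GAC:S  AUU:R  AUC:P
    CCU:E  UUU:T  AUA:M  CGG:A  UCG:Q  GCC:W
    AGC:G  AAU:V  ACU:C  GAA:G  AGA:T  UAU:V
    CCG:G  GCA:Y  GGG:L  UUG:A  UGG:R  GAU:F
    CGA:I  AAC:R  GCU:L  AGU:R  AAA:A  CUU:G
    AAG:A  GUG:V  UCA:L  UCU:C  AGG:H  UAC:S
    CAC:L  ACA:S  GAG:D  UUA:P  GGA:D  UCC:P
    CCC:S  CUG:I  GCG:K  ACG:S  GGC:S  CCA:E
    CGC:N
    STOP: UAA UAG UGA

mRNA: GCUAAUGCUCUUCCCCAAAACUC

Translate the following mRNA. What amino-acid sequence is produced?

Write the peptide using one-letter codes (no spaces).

Answer: PKRSAC

Derivation:
start AUG at pos 4
pos 4: AUG -> P; peptide=P
pos 7: CUC -> K; peptide=PK
pos 10: UUC -> R; peptide=PKR
pos 13: CCC -> S; peptide=PKRS
pos 16: AAA -> A; peptide=PKRSA
pos 19: ACU -> C; peptide=PKRSAC
pos 22: only 1 nt remain (<3), stop (end of mRNA)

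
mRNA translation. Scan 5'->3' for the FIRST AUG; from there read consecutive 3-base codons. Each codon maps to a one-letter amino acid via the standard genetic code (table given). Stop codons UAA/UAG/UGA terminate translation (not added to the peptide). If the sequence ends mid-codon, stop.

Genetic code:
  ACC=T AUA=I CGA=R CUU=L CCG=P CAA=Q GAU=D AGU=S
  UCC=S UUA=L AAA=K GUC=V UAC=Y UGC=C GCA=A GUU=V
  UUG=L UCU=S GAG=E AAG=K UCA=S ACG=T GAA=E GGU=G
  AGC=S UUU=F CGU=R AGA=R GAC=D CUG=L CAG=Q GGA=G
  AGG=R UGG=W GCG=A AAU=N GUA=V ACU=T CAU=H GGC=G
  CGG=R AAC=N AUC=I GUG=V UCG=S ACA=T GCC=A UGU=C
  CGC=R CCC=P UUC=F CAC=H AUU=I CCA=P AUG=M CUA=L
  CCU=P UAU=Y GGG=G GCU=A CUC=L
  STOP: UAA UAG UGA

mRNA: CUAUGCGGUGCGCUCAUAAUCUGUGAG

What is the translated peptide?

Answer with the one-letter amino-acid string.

start AUG at pos 2
pos 2: AUG -> M; peptide=M
pos 5: CGG -> R; peptide=MR
pos 8: UGC -> C; peptide=MRC
pos 11: GCU -> A; peptide=MRCA
pos 14: CAU -> H; peptide=MRCAH
pos 17: AAU -> N; peptide=MRCAHN
pos 20: CUG -> L; peptide=MRCAHNL
pos 23: UGA -> STOP

Answer: MRCAHNL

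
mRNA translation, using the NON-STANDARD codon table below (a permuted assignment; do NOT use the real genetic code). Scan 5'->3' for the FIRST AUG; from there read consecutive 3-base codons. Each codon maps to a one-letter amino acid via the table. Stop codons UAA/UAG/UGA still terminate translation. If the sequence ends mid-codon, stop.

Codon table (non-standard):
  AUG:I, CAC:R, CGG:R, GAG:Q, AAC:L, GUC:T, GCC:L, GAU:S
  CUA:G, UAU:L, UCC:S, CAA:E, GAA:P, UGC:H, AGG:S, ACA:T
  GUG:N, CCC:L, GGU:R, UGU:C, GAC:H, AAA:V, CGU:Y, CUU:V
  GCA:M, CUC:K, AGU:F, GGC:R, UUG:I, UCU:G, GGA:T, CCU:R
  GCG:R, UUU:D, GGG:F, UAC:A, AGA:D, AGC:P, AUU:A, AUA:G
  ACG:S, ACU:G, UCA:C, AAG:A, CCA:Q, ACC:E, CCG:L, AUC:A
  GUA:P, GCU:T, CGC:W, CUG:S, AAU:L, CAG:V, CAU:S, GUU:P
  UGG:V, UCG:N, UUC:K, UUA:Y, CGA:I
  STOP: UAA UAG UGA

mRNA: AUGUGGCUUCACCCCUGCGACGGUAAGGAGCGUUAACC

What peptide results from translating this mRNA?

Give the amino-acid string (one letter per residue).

Answer: IVVRLHHRAQY

Derivation:
start AUG at pos 0
pos 0: AUG -> I; peptide=I
pos 3: UGG -> V; peptide=IV
pos 6: CUU -> V; peptide=IVV
pos 9: CAC -> R; peptide=IVVR
pos 12: CCC -> L; peptide=IVVRL
pos 15: UGC -> H; peptide=IVVRLH
pos 18: GAC -> H; peptide=IVVRLHH
pos 21: GGU -> R; peptide=IVVRLHHR
pos 24: AAG -> A; peptide=IVVRLHHRA
pos 27: GAG -> Q; peptide=IVVRLHHRAQ
pos 30: CGU -> Y; peptide=IVVRLHHRAQY
pos 33: UAA -> STOP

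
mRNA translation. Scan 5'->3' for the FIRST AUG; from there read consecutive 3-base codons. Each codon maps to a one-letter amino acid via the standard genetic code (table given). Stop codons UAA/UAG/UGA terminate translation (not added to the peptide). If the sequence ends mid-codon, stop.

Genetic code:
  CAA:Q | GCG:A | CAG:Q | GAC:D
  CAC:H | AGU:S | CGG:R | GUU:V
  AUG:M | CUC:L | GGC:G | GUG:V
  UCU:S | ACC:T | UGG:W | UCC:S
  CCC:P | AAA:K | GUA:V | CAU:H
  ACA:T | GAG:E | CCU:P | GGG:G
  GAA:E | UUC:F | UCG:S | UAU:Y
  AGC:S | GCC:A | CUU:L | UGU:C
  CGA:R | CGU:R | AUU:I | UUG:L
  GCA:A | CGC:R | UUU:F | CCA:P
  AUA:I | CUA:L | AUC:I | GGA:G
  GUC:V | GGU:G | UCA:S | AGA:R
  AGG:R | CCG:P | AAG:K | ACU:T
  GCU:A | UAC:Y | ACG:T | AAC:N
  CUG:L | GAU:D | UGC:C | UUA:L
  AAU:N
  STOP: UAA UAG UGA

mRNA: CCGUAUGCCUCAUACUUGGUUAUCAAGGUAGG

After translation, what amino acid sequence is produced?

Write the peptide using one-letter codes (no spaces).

Answer: MPHTWLSR

Derivation:
start AUG at pos 4
pos 4: AUG -> M; peptide=M
pos 7: CCU -> P; peptide=MP
pos 10: CAU -> H; peptide=MPH
pos 13: ACU -> T; peptide=MPHT
pos 16: UGG -> W; peptide=MPHTW
pos 19: UUA -> L; peptide=MPHTWL
pos 22: UCA -> S; peptide=MPHTWLS
pos 25: AGG -> R; peptide=MPHTWLSR
pos 28: UAG -> STOP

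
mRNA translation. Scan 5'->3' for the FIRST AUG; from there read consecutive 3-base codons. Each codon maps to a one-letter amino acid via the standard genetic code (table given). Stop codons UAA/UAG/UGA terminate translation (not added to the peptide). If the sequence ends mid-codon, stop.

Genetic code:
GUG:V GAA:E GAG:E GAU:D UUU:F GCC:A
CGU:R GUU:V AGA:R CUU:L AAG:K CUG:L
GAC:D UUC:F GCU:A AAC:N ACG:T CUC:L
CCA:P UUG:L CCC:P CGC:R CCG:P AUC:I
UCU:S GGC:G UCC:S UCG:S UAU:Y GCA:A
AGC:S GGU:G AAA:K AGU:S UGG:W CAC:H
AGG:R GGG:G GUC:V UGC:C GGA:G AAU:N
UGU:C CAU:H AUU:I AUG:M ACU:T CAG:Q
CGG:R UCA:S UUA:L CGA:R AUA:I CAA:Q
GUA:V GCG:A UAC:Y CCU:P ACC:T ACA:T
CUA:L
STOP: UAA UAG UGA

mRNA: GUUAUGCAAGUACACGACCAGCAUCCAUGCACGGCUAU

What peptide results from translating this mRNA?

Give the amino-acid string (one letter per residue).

Answer: MQVHDQHPCTA

Derivation:
start AUG at pos 3
pos 3: AUG -> M; peptide=M
pos 6: CAA -> Q; peptide=MQ
pos 9: GUA -> V; peptide=MQV
pos 12: CAC -> H; peptide=MQVH
pos 15: GAC -> D; peptide=MQVHD
pos 18: CAG -> Q; peptide=MQVHDQ
pos 21: CAU -> H; peptide=MQVHDQH
pos 24: CCA -> P; peptide=MQVHDQHP
pos 27: UGC -> C; peptide=MQVHDQHPC
pos 30: ACG -> T; peptide=MQVHDQHPCT
pos 33: GCU -> A; peptide=MQVHDQHPCTA
pos 36: only 2 nt remain (<3), stop (end of mRNA)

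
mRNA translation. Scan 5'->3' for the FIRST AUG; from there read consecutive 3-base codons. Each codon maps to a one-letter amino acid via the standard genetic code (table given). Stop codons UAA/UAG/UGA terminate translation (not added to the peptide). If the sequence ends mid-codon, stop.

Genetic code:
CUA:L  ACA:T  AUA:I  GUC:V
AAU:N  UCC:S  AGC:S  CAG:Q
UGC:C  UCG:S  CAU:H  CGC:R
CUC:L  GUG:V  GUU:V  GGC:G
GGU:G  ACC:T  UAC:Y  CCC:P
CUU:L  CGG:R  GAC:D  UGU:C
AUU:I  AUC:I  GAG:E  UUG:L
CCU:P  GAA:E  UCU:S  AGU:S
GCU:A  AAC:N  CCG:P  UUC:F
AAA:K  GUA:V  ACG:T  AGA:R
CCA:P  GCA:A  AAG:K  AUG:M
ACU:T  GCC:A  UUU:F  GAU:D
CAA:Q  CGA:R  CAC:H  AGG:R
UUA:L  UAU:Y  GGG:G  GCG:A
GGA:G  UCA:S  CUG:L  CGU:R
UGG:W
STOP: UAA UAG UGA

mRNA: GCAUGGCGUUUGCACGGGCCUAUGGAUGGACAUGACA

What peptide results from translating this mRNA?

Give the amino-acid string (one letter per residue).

start AUG at pos 2
pos 2: AUG -> M; peptide=M
pos 5: GCG -> A; peptide=MA
pos 8: UUU -> F; peptide=MAF
pos 11: GCA -> A; peptide=MAFA
pos 14: CGG -> R; peptide=MAFAR
pos 17: GCC -> A; peptide=MAFARA
pos 20: UAU -> Y; peptide=MAFARAY
pos 23: GGA -> G; peptide=MAFARAYG
pos 26: UGG -> W; peptide=MAFARAYGW
pos 29: ACA -> T; peptide=MAFARAYGWT
pos 32: UGA -> STOP

Answer: MAFARAYGWT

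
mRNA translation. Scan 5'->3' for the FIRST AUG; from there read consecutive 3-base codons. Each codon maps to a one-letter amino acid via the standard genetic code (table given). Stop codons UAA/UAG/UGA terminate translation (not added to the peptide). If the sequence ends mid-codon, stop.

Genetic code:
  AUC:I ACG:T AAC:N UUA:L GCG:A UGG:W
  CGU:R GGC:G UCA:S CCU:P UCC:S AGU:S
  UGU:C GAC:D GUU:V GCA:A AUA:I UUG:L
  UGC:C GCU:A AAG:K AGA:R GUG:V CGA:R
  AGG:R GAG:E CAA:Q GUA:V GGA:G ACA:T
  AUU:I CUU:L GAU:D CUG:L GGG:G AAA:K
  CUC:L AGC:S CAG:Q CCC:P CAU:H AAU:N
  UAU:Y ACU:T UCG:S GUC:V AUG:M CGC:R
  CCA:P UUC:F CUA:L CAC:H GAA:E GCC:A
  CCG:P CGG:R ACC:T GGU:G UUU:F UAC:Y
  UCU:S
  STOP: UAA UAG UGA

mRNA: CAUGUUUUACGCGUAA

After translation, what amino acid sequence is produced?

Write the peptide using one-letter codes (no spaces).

Answer: MFYA

Derivation:
start AUG at pos 1
pos 1: AUG -> M; peptide=M
pos 4: UUU -> F; peptide=MF
pos 7: UAC -> Y; peptide=MFY
pos 10: GCG -> A; peptide=MFYA
pos 13: UAA -> STOP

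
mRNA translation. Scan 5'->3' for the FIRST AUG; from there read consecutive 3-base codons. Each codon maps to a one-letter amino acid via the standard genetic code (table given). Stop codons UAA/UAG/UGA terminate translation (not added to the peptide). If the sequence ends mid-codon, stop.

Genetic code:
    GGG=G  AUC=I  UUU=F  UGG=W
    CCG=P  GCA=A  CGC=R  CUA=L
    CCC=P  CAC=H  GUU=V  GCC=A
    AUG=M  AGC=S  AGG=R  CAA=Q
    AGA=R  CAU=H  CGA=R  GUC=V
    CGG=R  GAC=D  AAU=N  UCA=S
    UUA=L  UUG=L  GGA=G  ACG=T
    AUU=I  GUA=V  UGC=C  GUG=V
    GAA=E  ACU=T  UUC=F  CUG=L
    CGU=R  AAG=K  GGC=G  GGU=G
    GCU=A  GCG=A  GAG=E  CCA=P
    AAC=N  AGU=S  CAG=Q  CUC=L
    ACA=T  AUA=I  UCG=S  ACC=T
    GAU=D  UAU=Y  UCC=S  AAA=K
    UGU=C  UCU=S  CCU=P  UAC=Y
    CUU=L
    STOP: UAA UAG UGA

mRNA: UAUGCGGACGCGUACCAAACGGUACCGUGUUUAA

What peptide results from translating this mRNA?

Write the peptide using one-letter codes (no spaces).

start AUG at pos 1
pos 1: AUG -> M; peptide=M
pos 4: CGG -> R; peptide=MR
pos 7: ACG -> T; peptide=MRT
pos 10: CGU -> R; peptide=MRTR
pos 13: ACC -> T; peptide=MRTRT
pos 16: AAA -> K; peptide=MRTRTK
pos 19: CGG -> R; peptide=MRTRTKR
pos 22: UAC -> Y; peptide=MRTRTKRY
pos 25: CGU -> R; peptide=MRTRTKRYR
pos 28: GUU -> V; peptide=MRTRTKRYRV
pos 31: UAA -> STOP

Answer: MRTRTKRYRV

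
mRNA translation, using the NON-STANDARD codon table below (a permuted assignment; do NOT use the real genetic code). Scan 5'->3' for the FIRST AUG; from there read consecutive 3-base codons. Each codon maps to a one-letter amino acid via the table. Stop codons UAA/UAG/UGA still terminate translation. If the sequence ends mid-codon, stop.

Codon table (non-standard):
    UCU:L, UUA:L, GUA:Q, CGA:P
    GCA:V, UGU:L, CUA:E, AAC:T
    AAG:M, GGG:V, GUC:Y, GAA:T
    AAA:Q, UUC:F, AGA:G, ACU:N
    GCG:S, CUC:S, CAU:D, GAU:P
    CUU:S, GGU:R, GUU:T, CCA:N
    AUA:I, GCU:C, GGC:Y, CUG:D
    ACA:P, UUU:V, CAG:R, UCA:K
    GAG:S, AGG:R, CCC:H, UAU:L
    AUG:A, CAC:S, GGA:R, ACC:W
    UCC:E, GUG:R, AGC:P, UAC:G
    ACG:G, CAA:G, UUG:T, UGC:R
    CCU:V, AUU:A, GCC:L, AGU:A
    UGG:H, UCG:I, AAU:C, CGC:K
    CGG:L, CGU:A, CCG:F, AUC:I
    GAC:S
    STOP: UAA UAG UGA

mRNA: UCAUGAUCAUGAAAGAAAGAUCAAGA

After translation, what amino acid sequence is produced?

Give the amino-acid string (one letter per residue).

start AUG at pos 2
pos 2: AUG -> A; peptide=A
pos 5: AUC -> I; peptide=AI
pos 8: AUG -> A; peptide=AIA
pos 11: AAA -> Q; peptide=AIAQ
pos 14: GAA -> T; peptide=AIAQT
pos 17: AGA -> G; peptide=AIAQTG
pos 20: UCA -> K; peptide=AIAQTGK
pos 23: AGA -> G; peptide=AIAQTGKG
pos 26: only 0 nt remain (<3), stop (end of mRNA)

Answer: AIAQTGKG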